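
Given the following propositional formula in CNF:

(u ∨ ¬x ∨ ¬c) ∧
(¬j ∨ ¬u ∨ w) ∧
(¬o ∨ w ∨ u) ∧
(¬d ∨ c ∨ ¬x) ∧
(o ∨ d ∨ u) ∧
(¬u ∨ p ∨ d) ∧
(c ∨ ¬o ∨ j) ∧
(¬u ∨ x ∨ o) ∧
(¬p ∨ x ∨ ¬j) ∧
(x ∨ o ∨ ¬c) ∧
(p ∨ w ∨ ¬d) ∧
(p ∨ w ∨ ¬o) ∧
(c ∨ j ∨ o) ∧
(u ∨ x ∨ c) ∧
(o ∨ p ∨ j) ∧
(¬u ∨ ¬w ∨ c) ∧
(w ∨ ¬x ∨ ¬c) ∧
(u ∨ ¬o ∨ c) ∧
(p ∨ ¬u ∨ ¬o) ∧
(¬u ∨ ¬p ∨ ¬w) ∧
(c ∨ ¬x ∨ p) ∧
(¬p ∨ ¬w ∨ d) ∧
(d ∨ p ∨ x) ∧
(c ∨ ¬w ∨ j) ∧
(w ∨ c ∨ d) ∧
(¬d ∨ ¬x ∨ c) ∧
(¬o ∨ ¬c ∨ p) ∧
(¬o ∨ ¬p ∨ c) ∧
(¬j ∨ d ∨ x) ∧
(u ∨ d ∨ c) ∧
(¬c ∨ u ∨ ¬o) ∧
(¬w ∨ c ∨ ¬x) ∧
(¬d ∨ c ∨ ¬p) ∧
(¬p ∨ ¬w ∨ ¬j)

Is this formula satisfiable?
Yes

Yes, the formula is satisfiable.

One satisfying assignment is: w=True, u=True, j=True, c=True, d=True, o=False, x=True, p=False

Verification: With this assignment, all 34 clauses evaluate to true.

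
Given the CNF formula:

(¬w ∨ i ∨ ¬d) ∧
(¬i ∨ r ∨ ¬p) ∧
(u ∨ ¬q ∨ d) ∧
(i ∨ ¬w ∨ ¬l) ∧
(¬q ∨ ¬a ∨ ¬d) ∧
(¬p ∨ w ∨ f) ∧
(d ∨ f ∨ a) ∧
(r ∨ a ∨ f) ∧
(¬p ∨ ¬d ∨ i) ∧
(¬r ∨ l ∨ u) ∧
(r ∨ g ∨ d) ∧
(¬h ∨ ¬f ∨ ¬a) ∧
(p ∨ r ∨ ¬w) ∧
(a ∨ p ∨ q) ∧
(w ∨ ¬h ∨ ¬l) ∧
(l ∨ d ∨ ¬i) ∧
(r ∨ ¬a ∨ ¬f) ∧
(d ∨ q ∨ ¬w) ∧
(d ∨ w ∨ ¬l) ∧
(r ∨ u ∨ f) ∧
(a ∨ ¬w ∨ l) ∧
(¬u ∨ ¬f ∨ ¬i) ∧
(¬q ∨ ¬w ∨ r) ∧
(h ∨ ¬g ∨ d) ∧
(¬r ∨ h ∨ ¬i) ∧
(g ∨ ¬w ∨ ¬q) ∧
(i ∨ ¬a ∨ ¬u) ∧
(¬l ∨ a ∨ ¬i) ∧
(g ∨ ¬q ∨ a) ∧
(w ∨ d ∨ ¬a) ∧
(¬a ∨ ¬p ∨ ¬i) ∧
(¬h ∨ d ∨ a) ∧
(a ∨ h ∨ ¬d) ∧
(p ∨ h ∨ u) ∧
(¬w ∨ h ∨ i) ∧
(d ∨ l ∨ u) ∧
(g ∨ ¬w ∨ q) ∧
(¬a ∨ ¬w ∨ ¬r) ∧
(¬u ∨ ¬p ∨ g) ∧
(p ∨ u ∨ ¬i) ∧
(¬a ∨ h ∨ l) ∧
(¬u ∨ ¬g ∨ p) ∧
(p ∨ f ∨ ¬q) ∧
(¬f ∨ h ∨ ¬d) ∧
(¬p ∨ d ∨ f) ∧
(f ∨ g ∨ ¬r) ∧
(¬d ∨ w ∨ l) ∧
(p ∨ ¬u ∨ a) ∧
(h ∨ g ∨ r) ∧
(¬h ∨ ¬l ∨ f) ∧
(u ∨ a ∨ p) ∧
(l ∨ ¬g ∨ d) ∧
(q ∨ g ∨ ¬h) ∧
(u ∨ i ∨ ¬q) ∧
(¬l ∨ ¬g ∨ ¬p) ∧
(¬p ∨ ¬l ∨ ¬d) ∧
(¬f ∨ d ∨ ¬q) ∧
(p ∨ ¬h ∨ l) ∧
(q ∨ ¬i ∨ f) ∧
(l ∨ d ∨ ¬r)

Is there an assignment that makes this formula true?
No

No, the formula is not satisfiable.

No assignment of truth values to the variables can make all 60 clauses true simultaneously.

The formula is UNSAT (unsatisfiable).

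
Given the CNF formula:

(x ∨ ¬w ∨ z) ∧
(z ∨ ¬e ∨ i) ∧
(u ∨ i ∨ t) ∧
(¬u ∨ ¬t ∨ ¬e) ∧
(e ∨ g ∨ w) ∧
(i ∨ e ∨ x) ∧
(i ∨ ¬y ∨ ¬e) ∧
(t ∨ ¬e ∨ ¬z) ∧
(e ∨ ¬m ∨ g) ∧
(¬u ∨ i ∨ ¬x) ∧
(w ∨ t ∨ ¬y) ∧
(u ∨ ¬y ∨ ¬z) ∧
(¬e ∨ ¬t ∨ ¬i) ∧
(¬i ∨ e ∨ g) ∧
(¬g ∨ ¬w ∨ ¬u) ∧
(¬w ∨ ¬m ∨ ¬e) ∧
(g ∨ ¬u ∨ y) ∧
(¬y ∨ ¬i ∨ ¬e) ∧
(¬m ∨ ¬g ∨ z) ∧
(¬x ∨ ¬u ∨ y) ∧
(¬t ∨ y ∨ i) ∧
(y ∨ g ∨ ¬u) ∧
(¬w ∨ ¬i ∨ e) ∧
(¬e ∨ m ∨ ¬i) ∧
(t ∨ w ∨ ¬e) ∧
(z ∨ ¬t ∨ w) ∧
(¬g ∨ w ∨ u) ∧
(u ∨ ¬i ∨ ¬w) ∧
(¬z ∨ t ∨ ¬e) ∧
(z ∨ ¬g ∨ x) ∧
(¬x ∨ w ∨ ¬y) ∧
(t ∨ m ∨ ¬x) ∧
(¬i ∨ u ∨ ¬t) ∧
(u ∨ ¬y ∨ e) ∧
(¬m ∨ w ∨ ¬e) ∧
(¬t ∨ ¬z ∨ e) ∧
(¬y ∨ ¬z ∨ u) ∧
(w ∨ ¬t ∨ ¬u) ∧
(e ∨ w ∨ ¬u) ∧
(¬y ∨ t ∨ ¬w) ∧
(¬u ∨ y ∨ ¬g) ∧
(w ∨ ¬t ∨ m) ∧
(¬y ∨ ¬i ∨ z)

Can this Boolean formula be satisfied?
No

No, the formula is not satisfiable.

No assignment of truth values to the variables can make all 43 clauses true simultaneously.

The formula is UNSAT (unsatisfiable).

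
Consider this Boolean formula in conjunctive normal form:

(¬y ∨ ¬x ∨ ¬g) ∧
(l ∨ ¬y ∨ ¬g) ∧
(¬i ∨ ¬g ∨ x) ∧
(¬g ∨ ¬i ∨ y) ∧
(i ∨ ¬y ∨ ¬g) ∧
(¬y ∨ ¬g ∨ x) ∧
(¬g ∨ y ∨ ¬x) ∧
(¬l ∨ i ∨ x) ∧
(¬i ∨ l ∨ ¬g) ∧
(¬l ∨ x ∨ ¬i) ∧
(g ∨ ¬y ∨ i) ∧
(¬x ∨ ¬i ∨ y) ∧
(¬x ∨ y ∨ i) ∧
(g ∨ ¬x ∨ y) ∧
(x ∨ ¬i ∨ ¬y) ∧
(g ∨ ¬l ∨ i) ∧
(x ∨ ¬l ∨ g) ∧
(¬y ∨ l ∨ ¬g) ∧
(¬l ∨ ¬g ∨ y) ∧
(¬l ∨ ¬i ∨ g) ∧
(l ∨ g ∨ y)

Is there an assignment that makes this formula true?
Yes

Yes, the formula is satisfiable.

One satisfying assignment is: l=False, g=True, i=False, x=False, y=False

Verification: With this assignment, all 21 clauses evaluate to true.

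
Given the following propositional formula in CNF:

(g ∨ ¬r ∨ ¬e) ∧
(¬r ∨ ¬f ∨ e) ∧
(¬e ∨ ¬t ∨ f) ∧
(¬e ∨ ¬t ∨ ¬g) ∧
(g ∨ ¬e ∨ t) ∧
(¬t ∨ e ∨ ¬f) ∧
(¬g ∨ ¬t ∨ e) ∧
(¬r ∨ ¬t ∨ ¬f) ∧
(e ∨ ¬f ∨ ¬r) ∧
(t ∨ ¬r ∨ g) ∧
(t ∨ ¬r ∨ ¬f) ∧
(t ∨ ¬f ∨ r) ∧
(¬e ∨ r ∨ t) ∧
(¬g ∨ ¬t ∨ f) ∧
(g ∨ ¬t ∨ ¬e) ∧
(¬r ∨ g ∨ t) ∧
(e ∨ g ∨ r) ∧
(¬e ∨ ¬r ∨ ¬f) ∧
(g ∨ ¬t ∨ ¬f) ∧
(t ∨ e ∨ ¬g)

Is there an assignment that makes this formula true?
Yes

Yes, the formula is satisfiable.

One satisfying assignment is: r=True, e=False, t=True, f=False, g=False

Verification: With this assignment, all 20 clauses evaluate to true.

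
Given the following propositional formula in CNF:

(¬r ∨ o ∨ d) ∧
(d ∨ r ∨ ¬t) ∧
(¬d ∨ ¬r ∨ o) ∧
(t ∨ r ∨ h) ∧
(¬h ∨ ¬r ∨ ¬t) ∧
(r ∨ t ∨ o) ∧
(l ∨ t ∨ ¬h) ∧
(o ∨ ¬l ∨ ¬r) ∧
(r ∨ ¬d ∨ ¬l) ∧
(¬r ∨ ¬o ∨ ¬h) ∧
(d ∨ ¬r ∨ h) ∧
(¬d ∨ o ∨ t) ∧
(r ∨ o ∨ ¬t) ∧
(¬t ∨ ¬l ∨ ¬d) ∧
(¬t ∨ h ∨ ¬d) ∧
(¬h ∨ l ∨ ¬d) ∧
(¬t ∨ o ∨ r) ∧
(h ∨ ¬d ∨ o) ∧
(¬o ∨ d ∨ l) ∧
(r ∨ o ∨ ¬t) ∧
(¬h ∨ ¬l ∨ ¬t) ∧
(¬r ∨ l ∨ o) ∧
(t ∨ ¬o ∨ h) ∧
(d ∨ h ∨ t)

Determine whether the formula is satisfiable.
Yes

Yes, the formula is satisfiable.

One satisfying assignment is: d=False, r=False, t=False, l=True, o=True, h=True

Verification: With this assignment, all 24 clauses evaluate to true.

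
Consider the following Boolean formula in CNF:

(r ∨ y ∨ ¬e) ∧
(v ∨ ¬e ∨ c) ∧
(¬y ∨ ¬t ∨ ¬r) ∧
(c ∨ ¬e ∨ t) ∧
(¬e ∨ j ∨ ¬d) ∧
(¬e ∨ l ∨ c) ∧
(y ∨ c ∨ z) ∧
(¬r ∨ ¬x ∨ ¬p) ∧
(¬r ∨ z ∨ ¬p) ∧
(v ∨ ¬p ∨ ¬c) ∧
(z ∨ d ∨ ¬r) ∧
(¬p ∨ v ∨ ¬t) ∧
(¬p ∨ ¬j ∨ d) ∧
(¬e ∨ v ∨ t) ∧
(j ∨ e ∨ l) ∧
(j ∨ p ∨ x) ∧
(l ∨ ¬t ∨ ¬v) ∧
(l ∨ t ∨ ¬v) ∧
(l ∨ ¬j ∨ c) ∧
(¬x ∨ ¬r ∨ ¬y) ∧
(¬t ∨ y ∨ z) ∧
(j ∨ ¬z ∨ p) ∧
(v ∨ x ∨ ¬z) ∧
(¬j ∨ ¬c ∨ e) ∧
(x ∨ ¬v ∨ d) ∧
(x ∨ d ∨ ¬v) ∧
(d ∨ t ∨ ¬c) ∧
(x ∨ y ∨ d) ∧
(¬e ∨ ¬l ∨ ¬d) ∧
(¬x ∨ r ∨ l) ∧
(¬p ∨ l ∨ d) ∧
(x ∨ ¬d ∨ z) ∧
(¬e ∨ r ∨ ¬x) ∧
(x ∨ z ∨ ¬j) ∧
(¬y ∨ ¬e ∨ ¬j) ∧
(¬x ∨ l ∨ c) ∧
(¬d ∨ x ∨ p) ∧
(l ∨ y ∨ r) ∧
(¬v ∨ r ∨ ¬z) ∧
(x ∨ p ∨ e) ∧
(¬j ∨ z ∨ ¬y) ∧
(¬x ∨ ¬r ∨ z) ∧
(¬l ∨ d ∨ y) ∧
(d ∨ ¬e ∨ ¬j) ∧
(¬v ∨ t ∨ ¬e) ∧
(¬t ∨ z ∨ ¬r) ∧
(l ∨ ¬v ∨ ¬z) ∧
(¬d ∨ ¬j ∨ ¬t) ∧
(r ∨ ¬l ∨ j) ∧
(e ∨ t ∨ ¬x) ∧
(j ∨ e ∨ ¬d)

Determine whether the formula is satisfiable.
Yes

Yes, the formula is satisfiable.

One satisfying assignment is: j=True, d=True, p=True, x=False, e=False, v=True, y=False, c=False, r=True, l=True, z=True, t=False

Verification: With this assignment, all 51 clauses evaluate to true.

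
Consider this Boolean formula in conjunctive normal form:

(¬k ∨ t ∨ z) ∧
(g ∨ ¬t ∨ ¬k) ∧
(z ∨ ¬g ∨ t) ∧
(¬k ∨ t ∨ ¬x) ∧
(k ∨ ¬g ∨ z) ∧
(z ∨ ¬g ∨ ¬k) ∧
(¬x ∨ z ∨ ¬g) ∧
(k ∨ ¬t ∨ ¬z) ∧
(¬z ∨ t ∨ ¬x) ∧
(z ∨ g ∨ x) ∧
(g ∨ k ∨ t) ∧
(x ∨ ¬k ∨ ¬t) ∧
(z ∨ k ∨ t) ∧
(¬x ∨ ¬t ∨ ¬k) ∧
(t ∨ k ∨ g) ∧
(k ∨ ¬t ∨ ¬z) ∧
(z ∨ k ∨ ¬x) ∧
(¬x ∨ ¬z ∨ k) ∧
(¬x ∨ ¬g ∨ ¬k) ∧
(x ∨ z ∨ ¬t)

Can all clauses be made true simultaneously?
Yes

Yes, the formula is satisfiable.

One satisfying assignment is: x=False, z=True, t=False, k=True, g=False

Verification: With this assignment, all 20 clauses evaluate to true.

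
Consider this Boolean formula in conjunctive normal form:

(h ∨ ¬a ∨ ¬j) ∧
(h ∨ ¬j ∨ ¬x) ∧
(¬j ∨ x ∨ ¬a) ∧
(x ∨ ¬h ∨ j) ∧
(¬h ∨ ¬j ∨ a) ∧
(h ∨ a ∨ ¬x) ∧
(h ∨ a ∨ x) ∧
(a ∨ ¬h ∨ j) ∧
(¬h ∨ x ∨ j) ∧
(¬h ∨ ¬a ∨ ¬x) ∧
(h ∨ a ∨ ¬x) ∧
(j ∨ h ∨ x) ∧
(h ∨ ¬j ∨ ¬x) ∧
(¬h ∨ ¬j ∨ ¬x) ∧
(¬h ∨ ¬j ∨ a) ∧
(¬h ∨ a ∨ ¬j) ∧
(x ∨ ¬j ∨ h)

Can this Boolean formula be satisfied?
Yes

Yes, the formula is satisfiable.

One satisfying assignment is: h=False, x=True, a=True, j=False

Verification: With this assignment, all 17 clauses evaluate to true.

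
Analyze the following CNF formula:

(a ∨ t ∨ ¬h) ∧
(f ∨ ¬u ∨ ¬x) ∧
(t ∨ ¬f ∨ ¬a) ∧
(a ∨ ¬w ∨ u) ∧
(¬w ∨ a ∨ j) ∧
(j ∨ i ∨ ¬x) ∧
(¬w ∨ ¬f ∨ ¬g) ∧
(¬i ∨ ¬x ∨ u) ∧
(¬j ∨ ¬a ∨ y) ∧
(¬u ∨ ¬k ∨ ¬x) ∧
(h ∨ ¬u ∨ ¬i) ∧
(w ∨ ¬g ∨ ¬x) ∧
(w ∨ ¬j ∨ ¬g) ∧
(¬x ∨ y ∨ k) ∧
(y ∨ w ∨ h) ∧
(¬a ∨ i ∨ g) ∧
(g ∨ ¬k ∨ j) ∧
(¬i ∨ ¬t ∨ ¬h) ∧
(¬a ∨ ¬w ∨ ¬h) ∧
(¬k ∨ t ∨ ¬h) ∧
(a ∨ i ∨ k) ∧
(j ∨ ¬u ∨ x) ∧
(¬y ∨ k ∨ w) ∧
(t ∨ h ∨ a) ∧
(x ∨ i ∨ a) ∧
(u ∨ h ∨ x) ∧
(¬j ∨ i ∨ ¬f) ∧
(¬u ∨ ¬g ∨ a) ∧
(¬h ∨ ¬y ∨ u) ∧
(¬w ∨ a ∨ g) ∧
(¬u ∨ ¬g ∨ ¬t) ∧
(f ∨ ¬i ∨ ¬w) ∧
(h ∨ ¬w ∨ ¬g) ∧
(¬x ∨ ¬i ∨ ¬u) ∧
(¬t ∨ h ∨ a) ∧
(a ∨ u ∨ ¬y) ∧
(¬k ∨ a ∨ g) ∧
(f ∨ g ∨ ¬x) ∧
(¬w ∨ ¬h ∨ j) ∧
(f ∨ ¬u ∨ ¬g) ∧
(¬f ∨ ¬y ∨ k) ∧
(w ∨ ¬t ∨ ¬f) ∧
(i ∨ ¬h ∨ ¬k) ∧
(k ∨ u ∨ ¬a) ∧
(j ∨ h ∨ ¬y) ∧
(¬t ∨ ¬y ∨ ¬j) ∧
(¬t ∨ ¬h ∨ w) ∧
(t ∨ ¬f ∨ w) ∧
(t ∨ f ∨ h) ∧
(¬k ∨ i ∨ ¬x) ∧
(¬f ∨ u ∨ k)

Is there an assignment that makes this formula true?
No

No, the formula is not satisfiable.

No assignment of truth values to the variables can make all 51 clauses true simultaneously.

The formula is UNSAT (unsatisfiable).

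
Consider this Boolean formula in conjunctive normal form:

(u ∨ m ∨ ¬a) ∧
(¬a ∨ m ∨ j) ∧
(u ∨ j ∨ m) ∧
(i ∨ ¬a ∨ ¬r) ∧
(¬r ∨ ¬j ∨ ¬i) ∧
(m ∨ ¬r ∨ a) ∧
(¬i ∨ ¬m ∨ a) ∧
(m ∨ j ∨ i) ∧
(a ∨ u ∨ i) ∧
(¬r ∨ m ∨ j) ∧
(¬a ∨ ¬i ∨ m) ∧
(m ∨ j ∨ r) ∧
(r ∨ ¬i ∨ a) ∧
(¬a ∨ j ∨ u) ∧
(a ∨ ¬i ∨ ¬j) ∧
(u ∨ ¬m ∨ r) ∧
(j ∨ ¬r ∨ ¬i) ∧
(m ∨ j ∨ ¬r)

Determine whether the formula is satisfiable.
Yes

Yes, the formula is satisfiable.

One satisfying assignment is: r=False, u=True, j=False, i=False, a=False, m=True

Verification: With this assignment, all 18 clauses evaluate to true.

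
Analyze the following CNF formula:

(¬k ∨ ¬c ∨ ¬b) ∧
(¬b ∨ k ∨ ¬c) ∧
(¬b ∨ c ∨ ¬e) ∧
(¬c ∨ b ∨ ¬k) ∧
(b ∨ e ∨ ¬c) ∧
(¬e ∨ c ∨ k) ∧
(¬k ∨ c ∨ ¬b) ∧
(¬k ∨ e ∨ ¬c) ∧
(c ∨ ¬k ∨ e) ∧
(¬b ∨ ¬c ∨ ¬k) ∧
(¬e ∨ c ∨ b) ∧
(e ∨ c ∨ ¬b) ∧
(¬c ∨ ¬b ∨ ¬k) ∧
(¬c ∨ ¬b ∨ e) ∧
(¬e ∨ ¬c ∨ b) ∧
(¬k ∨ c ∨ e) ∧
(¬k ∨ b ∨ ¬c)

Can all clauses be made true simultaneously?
Yes

Yes, the formula is satisfiable.

One satisfying assignment is: b=False, c=False, e=False, k=False

Verification: With this assignment, all 17 clauses evaluate to true.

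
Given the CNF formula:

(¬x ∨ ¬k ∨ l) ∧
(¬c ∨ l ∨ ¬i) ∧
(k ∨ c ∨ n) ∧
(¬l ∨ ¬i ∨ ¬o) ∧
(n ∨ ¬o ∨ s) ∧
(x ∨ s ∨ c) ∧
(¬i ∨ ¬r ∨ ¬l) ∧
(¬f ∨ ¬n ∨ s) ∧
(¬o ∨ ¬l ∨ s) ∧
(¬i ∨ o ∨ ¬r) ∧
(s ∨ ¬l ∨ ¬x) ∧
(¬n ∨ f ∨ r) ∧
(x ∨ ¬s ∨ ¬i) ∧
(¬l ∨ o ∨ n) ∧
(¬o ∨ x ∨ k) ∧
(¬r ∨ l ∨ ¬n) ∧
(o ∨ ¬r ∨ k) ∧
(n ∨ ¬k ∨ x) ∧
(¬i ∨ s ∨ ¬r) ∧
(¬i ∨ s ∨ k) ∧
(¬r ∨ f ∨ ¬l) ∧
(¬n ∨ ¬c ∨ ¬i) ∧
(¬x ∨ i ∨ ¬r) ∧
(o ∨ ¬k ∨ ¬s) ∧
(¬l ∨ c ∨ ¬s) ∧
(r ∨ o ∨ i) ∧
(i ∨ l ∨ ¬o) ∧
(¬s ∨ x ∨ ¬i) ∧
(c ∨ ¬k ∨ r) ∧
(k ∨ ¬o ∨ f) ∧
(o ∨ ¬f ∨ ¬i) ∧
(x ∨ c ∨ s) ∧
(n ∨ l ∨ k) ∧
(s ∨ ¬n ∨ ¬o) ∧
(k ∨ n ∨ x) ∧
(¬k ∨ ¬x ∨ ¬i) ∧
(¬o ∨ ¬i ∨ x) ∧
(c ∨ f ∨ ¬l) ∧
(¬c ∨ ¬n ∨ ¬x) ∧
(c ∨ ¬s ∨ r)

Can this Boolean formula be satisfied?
Yes

Yes, the formula is satisfiable.

One satisfying assignment is: i=False, c=True, k=True, n=False, s=True, x=True, l=True, o=True, r=False, f=False

Verification: With this assignment, all 40 clauses evaluate to true.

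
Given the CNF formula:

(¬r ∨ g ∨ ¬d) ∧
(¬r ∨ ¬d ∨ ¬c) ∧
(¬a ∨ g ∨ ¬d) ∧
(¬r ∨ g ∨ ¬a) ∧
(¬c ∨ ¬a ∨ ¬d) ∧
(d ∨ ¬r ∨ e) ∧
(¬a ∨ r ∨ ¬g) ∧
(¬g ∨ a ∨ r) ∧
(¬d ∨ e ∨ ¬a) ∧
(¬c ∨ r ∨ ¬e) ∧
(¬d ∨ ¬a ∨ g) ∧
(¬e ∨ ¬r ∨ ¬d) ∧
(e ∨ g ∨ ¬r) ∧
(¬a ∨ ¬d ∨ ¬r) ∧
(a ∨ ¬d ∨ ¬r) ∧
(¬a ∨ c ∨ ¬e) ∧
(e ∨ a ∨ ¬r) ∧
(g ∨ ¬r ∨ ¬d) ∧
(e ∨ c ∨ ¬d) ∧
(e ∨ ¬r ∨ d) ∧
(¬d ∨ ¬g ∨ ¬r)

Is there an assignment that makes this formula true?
Yes

Yes, the formula is satisfiable.

One satisfying assignment is: r=False, c=False, g=False, a=False, d=False, e=False

Verification: With this assignment, all 21 clauses evaluate to true.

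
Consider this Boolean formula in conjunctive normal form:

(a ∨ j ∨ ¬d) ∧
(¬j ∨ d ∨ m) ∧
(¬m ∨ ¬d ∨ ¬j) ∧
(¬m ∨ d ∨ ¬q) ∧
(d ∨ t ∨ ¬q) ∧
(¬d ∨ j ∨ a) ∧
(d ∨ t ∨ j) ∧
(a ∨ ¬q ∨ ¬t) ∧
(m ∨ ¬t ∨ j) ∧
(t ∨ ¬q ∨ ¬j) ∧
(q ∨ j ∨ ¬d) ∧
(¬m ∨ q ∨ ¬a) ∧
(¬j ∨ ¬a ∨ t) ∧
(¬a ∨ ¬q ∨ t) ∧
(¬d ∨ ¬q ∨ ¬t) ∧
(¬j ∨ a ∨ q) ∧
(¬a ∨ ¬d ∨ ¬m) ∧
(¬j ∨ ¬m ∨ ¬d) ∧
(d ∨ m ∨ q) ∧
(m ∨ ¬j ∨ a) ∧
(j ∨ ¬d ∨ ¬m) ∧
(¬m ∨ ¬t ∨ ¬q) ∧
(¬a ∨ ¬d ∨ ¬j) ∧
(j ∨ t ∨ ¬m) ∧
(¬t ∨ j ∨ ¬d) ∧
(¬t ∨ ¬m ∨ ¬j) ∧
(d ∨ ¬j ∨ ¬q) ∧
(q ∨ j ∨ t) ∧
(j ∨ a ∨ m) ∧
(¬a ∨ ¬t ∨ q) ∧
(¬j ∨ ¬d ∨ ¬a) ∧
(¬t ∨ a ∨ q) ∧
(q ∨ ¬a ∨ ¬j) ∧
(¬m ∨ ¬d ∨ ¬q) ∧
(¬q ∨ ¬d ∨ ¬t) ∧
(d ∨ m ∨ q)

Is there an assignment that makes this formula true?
No

No, the formula is not satisfiable.

No assignment of truth values to the variables can make all 36 clauses true simultaneously.

The formula is UNSAT (unsatisfiable).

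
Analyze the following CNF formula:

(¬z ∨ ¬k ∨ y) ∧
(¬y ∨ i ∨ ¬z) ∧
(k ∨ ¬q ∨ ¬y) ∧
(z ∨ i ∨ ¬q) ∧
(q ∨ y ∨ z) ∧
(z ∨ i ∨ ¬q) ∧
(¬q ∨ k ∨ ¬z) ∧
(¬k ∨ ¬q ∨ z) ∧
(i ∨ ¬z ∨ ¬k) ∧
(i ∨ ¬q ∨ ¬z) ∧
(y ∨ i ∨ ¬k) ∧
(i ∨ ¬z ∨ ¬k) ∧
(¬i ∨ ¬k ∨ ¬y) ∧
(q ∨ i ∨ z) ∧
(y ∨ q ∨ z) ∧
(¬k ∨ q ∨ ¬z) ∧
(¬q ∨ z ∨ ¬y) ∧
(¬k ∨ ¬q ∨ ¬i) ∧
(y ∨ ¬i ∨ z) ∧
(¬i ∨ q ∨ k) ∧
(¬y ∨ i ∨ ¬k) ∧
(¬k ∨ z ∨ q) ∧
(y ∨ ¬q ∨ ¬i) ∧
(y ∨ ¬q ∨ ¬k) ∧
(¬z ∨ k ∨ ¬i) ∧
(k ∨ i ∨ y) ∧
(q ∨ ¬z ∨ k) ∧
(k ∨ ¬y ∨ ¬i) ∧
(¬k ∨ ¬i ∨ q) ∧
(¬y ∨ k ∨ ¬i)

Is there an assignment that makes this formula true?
No

No, the formula is not satisfiable.

No assignment of truth values to the variables can make all 30 clauses true simultaneously.

The formula is UNSAT (unsatisfiable).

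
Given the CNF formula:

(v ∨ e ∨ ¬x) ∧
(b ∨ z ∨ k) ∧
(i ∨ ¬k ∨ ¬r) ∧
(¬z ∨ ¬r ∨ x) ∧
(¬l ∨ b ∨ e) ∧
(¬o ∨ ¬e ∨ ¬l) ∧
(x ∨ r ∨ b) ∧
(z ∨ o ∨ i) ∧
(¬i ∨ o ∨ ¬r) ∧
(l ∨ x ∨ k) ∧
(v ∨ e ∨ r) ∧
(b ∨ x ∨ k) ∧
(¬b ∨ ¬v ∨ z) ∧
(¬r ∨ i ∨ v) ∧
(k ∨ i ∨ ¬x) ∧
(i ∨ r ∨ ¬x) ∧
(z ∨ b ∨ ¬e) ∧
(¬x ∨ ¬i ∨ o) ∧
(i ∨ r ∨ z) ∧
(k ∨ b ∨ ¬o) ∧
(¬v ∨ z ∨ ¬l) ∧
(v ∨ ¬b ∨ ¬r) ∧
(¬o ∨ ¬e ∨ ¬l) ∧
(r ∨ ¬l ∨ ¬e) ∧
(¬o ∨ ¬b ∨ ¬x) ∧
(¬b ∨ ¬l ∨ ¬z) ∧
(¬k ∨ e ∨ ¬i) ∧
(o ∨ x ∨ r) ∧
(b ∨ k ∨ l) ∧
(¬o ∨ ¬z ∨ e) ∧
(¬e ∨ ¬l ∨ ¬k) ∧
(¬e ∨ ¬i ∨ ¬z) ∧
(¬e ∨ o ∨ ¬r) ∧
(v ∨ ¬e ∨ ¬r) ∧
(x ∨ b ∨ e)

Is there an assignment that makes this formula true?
Yes

Yes, the formula is satisfiable.

One satisfying assignment is: e=True, o=True, v=False, b=True, x=False, z=True, i=False, l=False, r=False, k=True

Verification: With this assignment, all 35 clauses evaluate to true.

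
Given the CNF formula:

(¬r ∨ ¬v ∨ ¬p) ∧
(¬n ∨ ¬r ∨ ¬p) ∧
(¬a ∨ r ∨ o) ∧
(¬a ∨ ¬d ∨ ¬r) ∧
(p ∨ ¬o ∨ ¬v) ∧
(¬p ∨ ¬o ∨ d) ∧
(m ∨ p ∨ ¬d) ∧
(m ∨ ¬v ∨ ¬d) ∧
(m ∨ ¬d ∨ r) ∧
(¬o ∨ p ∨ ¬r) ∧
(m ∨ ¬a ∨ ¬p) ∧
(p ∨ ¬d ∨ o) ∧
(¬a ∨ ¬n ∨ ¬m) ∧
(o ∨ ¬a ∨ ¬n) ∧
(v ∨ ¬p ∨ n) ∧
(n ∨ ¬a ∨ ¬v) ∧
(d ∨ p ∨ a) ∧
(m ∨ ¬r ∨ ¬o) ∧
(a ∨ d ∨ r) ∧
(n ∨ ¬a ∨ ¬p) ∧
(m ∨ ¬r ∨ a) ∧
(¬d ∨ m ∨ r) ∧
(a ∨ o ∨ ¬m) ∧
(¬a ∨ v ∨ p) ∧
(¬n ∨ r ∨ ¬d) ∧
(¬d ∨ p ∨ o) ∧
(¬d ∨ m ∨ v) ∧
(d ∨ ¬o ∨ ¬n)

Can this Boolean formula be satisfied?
Yes

Yes, the formula is satisfiable.

One satisfying assignment is: o=True, p=False, n=False, d=True, r=False, v=False, a=False, m=True

Verification: With this assignment, all 28 clauses evaluate to true.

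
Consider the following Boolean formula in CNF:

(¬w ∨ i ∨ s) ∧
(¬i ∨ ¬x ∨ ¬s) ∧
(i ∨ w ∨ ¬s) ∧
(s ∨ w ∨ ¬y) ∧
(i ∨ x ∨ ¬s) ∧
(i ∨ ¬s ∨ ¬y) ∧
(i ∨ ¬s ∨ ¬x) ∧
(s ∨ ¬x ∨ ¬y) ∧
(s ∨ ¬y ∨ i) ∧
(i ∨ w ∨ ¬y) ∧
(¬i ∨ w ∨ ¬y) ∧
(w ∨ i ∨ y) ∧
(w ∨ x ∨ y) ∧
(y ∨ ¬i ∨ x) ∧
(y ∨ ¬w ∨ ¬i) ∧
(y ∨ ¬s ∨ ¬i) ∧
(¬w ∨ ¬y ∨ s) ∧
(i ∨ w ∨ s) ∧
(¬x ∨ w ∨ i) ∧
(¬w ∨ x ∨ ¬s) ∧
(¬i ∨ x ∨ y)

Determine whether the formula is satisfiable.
Yes

Yes, the formula is satisfiable.

One satisfying assignment is: y=False, s=False, i=True, x=True, w=False

Verification: With this assignment, all 21 clauses evaluate to true.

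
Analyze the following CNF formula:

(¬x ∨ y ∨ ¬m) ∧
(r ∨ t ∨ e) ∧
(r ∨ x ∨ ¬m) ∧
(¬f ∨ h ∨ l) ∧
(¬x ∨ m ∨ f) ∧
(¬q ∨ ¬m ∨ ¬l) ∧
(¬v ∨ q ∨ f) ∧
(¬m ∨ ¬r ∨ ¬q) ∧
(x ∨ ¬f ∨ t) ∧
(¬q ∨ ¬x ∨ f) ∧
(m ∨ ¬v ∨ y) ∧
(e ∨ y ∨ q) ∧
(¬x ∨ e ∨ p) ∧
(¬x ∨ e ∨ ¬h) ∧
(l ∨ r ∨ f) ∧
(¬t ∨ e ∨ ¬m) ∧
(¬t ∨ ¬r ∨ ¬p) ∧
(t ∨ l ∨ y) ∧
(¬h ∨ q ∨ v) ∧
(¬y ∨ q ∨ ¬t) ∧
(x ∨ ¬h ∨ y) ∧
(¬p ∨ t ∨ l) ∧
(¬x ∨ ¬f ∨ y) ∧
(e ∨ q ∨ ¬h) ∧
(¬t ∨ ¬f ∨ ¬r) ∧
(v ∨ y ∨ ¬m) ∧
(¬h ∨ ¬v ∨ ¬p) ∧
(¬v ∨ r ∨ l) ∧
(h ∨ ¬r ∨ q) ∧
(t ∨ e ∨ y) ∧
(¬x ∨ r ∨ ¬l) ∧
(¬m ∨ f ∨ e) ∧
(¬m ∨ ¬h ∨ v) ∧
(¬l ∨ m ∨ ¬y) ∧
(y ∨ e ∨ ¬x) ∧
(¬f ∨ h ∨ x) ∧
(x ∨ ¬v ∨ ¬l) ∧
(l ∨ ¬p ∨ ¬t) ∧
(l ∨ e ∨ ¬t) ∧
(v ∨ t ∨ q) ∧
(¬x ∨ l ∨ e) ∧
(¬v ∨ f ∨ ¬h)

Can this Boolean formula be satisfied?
Yes

Yes, the formula is satisfiable.

One satisfying assignment is: l=True, q=False, t=True, m=False, f=False, p=False, r=False, y=False, e=True, h=False, x=False, v=False

Verification: With this assignment, all 42 clauses evaluate to true.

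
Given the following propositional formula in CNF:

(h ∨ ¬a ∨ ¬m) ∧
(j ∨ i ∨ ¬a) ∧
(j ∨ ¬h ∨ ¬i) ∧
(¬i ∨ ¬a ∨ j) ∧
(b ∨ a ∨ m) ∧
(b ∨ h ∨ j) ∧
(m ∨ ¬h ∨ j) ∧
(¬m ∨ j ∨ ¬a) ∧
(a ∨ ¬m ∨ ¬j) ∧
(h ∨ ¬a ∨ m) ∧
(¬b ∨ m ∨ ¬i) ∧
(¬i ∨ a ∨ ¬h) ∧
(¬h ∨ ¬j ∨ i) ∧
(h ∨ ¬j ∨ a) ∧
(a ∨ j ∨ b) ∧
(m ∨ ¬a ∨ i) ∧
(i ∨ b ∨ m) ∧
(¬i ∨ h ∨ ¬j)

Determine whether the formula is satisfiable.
Yes

Yes, the formula is satisfiable.

One satisfying assignment is: h=False, j=False, i=False, m=False, b=True, a=False

Verification: With this assignment, all 18 clauses evaluate to true.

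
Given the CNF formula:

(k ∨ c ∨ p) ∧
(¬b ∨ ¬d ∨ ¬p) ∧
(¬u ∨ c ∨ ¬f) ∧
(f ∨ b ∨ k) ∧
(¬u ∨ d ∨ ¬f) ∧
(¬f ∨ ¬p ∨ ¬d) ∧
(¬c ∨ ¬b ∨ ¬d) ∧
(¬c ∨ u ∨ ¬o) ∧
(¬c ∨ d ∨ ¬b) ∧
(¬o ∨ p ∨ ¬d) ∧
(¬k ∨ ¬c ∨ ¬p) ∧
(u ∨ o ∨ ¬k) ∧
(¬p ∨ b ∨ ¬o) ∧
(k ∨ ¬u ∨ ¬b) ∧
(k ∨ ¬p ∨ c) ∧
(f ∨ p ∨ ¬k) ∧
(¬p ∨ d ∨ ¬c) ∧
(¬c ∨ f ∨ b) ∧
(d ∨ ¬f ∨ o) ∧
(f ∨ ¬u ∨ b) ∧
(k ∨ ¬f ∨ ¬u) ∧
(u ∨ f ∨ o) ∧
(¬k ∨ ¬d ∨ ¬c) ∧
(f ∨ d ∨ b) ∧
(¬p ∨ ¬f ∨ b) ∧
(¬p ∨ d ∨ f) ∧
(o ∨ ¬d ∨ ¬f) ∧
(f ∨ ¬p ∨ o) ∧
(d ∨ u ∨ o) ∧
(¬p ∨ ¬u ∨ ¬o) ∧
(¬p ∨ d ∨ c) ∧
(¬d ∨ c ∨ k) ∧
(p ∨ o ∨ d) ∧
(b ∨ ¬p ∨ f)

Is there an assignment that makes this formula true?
Yes

Yes, the formula is satisfiable.

One satisfying assignment is: o=True, c=False, u=False, k=True, d=False, p=False, b=True, f=True

Verification: With this assignment, all 34 clauses evaluate to true.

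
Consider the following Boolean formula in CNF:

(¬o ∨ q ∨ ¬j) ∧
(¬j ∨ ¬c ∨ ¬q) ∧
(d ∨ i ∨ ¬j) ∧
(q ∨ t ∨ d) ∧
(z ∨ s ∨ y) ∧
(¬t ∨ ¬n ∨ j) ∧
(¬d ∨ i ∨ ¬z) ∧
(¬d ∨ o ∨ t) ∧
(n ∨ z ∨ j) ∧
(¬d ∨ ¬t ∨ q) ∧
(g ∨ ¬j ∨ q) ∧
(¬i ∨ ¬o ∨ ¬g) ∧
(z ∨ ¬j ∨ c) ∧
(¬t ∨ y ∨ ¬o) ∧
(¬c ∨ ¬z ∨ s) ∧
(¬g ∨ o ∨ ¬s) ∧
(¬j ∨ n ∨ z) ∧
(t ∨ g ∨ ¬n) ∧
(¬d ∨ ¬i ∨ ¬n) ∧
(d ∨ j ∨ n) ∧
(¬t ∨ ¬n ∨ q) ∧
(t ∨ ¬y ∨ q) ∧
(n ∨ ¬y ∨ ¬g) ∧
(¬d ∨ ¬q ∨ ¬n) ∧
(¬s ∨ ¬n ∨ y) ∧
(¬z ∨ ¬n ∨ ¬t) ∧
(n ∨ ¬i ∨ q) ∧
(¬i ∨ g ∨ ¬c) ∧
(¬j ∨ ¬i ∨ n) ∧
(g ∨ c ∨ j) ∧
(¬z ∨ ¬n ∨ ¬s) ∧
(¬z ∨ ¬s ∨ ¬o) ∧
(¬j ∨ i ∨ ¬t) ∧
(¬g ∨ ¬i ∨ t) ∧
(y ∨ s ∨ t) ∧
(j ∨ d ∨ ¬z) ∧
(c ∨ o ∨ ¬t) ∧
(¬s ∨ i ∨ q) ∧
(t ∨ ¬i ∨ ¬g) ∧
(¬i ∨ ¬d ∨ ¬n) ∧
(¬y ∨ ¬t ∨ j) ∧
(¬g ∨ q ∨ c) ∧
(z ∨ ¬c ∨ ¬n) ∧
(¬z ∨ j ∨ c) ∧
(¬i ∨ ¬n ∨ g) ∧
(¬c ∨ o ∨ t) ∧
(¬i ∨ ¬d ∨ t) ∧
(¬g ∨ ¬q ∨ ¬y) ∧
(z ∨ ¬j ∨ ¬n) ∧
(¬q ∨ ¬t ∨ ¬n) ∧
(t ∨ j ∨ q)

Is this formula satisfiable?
No

No, the formula is not satisfiable.

No assignment of truth values to the variables can make all 51 clauses true simultaneously.

The formula is UNSAT (unsatisfiable).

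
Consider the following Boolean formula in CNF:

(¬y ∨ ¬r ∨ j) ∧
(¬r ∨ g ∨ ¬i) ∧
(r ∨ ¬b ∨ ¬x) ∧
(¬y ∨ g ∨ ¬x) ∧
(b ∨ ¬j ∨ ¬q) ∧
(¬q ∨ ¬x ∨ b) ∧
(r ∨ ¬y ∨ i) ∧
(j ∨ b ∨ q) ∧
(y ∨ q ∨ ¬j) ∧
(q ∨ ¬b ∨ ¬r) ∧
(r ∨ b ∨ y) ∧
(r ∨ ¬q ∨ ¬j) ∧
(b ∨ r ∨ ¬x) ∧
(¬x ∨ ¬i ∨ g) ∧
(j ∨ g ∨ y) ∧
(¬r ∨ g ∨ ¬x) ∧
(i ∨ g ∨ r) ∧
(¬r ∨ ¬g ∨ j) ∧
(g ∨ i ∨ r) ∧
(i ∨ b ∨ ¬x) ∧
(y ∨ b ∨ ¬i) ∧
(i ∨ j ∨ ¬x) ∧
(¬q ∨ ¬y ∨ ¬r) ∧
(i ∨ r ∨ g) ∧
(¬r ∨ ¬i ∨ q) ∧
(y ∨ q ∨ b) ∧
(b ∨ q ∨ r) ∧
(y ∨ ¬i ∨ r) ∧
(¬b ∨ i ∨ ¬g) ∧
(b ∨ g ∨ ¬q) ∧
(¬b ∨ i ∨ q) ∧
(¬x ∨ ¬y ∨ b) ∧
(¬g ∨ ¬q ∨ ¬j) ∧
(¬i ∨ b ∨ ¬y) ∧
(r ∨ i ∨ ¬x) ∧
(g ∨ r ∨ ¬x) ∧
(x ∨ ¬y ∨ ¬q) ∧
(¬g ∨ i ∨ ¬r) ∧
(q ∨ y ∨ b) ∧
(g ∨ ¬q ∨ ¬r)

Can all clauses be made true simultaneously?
Yes

Yes, the formula is satisfiable.

One satisfying assignment is: r=True, g=False, q=False, x=False, b=False, j=True, y=True, i=False

Verification: With this assignment, all 40 clauses evaluate to true.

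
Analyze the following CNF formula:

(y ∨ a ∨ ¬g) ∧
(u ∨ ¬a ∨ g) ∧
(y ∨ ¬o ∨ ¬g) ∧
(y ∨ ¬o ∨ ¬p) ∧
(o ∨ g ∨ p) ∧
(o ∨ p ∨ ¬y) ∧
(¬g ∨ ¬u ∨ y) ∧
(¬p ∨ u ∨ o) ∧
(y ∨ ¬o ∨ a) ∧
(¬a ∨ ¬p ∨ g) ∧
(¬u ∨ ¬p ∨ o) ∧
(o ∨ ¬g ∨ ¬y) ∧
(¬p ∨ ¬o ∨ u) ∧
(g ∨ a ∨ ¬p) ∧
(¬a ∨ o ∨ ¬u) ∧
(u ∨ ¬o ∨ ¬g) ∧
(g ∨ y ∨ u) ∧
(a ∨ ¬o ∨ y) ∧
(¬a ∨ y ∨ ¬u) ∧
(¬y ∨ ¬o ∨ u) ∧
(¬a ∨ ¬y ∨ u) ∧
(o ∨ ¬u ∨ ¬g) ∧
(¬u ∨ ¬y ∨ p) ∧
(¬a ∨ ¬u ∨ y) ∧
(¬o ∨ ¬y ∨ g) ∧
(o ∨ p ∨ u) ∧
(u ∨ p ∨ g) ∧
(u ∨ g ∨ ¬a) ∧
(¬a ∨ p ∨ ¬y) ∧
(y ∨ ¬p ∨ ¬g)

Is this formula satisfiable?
Yes

Yes, the formula is satisfiable.

One satisfying assignment is: o=True, p=True, u=True, a=False, g=True, y=True

Verification: With this assignment, all 30 clauses evaluate to true.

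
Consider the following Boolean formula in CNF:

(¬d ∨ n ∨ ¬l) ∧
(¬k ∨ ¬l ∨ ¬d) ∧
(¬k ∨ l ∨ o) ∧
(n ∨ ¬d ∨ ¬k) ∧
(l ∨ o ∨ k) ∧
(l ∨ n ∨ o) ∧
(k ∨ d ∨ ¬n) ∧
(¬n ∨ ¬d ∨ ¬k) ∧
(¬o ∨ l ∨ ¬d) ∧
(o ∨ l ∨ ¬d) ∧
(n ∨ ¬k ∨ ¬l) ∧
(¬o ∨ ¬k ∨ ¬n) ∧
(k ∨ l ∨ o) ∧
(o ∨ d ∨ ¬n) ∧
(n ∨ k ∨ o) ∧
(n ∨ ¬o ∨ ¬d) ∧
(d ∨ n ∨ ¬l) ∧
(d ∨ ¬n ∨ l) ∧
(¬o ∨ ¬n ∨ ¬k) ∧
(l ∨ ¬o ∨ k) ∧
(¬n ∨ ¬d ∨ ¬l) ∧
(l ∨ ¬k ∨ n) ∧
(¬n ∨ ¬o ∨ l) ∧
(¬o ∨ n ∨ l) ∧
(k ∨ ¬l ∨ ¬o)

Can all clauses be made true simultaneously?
No

No, the formula is not satisfiable.

No assignment of truth values to the variables can make all 25 clauses true simultaneously.

The formula is UNSAT (unsatisfiable).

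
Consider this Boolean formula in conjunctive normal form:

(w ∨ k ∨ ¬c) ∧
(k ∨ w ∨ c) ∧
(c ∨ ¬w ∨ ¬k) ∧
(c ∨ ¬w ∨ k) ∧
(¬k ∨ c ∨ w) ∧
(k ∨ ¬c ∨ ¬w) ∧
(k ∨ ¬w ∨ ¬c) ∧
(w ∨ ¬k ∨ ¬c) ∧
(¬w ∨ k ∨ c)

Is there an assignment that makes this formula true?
Yes

Yes, the formula is satisfiable.

One satisfying assignment is: k=True, w=True, c=True

Verification: With this assignment, all 9 clauses evaluate to true.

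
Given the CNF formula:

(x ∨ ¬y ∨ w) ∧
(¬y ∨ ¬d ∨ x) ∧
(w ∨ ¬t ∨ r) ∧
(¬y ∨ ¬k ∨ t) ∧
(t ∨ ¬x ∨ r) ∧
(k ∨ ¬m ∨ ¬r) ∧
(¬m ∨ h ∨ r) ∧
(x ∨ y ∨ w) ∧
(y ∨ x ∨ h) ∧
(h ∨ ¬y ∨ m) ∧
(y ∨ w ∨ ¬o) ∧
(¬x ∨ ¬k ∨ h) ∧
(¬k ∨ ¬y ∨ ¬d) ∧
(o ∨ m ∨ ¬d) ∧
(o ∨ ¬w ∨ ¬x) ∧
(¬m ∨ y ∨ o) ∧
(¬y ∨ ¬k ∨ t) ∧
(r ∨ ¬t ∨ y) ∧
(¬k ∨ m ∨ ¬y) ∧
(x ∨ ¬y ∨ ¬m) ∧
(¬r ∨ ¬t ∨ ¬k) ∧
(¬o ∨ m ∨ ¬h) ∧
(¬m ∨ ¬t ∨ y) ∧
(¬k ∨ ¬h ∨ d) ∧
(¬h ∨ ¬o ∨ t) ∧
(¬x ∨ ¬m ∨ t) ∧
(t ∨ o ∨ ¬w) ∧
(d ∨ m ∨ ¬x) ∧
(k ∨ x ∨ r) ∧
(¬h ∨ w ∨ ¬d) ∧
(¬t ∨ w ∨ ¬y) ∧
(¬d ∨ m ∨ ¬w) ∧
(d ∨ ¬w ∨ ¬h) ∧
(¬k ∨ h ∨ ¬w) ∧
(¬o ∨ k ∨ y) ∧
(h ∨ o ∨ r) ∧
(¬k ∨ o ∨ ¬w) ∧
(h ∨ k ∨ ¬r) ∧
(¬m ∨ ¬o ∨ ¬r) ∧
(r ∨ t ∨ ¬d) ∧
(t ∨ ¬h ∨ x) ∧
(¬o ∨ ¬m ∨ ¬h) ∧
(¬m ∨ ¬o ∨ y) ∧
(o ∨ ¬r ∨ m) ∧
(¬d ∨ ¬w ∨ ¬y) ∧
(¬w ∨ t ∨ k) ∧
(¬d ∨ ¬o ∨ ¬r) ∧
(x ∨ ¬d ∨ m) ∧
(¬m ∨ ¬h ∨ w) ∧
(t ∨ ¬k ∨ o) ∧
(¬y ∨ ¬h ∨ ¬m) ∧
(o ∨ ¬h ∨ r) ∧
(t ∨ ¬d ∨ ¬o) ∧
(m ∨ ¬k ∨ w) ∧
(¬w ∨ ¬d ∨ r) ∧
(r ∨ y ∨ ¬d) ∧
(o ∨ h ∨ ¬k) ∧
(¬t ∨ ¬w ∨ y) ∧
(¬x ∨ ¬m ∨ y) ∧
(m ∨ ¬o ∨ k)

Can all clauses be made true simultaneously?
No

No, the formula is not satisfiable.

No assignment of truth values to the variables can make all 60 clauses true simultaneously.

The formula is UNSAT (unsatisfiable).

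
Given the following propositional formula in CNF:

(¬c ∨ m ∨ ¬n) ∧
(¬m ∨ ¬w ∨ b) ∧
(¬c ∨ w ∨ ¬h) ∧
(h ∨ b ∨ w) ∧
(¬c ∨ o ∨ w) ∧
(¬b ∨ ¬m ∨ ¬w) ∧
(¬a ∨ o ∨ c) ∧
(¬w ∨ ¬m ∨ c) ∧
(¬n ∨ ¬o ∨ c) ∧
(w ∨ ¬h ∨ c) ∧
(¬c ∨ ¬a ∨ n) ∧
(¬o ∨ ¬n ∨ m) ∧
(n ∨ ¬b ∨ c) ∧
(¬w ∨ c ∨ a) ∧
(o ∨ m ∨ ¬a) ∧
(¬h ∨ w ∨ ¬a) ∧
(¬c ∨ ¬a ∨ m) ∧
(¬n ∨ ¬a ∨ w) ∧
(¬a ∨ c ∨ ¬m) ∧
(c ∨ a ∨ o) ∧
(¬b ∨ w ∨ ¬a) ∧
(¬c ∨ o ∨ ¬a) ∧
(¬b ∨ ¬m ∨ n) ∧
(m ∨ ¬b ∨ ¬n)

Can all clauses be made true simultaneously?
Yes

Yes, the formula is satisfiable.

One satisfying assignment is: w=True, a=False, b=False, h=False, m=False, o=False, c=True, n=False

Verification: With this assignment, all 24 clauses evaluate to true.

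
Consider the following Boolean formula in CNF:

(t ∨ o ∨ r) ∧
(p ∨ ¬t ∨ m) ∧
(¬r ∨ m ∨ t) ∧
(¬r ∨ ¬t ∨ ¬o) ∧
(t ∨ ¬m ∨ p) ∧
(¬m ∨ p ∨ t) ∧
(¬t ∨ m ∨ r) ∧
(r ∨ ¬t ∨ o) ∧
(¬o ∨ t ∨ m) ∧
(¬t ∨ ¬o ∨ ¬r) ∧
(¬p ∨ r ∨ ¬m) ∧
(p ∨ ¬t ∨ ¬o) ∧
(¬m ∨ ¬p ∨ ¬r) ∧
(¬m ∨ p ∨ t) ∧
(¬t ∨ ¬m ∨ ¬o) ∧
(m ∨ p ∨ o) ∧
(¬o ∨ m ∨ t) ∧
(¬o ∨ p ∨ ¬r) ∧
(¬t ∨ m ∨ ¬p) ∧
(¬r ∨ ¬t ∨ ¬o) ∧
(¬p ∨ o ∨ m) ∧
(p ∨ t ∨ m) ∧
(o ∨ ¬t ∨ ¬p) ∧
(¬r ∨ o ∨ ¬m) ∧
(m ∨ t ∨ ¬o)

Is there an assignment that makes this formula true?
No

No, the formula is not satisfiable.

No assignment of truth values to the variables can make all 25 clauses true simultaneously.

The formula is UNSAT (unsatisfiable).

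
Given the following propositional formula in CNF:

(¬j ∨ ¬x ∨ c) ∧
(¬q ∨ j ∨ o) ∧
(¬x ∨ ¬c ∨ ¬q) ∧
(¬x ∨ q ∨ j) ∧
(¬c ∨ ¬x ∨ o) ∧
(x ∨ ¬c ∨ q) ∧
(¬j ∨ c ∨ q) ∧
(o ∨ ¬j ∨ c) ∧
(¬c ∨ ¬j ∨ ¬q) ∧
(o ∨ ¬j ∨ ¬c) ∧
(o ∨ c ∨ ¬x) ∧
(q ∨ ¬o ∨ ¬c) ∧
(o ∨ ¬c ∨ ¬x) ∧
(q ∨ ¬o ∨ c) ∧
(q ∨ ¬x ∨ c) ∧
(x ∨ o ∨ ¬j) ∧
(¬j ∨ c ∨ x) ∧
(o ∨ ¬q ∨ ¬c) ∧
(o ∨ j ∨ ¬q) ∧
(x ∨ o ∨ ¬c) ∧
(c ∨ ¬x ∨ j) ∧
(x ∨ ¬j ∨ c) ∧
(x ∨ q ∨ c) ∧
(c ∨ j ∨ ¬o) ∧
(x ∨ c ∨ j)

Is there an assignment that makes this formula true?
Yes

Yes, the formula is satisfiable.

One satisfying assignment is: j=False, x=False, c=True, o=True, q=True

Verification: With this assignment, all 25 clauses evaluate to true.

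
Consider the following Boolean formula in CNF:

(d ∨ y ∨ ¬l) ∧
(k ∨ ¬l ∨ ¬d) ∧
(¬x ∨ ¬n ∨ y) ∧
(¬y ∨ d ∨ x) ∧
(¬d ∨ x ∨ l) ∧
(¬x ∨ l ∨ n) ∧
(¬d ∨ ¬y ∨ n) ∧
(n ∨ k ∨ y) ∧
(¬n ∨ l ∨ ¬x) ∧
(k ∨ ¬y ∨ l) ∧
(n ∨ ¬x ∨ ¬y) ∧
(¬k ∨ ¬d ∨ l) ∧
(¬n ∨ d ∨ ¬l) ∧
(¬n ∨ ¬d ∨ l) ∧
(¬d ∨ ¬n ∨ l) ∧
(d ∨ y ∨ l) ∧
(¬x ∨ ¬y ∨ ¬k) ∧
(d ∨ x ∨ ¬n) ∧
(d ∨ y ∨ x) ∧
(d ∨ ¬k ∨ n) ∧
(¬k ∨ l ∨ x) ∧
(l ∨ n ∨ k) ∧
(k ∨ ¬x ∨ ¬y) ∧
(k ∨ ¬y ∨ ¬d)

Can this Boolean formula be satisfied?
Yes

Yes, the formula is satisfiable.

One satisfying assignment is: k=True, x=False, d=True, n=False, y=False, l=True

Verification: With this assignment, all 24 clauses evaluate to true.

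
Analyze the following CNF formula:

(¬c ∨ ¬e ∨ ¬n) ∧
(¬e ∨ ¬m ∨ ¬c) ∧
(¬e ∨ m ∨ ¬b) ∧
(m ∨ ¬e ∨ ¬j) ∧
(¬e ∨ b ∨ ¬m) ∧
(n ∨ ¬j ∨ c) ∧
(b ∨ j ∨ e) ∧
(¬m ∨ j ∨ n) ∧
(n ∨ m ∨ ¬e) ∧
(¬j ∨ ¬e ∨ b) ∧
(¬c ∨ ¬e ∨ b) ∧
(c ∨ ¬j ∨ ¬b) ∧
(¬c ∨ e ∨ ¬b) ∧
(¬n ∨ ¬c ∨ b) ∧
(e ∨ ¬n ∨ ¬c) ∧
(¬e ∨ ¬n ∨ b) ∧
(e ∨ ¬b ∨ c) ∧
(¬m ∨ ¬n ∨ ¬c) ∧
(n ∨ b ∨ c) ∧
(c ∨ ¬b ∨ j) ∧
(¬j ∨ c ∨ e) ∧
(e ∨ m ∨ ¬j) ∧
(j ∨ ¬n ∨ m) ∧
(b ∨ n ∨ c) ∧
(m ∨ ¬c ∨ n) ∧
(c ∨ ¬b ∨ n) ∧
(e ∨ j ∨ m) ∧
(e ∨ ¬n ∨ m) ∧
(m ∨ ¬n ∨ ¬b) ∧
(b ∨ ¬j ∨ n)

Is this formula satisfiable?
No

No, the formula is not satisfiable.

No assignment of truth values to the variables can make all 30 clauses true simultaneously.

The formula is UNSAT (unsatisfiable).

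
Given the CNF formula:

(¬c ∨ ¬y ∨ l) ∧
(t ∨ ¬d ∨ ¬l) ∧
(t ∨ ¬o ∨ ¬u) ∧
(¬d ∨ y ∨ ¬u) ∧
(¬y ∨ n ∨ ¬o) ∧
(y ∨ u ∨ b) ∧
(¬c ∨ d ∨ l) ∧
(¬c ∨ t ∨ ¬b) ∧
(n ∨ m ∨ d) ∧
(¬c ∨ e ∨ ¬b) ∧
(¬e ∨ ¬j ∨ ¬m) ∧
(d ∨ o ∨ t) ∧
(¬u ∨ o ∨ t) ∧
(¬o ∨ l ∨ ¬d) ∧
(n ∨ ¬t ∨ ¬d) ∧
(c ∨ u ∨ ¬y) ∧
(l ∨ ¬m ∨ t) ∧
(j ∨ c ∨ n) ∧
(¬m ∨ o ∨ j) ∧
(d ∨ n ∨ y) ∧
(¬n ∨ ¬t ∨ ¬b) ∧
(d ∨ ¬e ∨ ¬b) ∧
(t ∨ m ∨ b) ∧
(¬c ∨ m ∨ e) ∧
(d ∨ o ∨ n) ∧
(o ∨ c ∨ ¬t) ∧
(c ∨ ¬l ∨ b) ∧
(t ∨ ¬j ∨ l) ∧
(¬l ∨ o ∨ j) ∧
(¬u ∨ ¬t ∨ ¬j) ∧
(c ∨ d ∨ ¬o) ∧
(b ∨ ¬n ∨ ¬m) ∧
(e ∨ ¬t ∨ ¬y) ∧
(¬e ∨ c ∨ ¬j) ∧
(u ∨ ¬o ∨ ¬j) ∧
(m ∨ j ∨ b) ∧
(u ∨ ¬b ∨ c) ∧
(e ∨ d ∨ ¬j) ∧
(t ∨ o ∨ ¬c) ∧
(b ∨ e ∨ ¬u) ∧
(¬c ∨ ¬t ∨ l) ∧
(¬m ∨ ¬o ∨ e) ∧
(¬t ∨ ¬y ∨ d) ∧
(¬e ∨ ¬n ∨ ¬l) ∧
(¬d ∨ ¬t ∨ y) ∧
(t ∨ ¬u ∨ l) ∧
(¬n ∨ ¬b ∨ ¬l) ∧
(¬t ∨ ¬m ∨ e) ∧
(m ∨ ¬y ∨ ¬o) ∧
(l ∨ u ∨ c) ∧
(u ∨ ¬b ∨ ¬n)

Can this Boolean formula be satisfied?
No

No, the formula is not satisfiable.

No assignment of truth values to the variables can make all 51 clauses true simultaneously.

The formula is UNSAT (unsatisfiable).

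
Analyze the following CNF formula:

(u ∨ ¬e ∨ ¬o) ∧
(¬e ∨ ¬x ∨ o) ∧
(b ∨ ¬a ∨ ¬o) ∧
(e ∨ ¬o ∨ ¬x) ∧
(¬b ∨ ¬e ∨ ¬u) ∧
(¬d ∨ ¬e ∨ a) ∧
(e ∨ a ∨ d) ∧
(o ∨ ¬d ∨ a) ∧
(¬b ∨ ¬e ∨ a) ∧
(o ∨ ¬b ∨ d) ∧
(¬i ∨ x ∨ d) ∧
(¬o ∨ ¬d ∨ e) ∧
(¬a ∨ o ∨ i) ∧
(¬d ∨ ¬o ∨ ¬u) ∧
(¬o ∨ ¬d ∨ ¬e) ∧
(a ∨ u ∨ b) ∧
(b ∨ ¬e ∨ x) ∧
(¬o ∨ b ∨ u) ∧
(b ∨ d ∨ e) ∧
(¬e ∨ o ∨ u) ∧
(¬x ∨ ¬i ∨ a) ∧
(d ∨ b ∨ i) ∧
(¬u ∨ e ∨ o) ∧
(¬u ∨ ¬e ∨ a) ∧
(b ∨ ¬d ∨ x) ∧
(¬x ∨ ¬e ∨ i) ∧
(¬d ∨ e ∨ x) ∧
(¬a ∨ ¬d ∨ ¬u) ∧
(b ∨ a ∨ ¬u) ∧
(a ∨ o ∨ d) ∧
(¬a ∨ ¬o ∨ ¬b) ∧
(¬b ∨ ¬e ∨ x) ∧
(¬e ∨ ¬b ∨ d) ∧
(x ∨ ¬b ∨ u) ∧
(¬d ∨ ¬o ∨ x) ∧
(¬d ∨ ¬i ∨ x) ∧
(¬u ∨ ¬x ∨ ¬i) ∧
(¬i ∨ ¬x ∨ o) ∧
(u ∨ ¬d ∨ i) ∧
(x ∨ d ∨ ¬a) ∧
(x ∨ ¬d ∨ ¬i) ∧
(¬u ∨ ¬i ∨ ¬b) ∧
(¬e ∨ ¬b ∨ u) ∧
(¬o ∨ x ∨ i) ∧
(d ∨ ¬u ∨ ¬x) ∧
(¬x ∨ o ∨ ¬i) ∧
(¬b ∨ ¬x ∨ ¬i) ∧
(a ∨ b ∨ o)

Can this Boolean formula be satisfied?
No

No, the formula is not satisfiable.

No assignment of truth values to the variables can make all 48 clauses true simultaneously.

The formula is UNSAT (unsatisfiable).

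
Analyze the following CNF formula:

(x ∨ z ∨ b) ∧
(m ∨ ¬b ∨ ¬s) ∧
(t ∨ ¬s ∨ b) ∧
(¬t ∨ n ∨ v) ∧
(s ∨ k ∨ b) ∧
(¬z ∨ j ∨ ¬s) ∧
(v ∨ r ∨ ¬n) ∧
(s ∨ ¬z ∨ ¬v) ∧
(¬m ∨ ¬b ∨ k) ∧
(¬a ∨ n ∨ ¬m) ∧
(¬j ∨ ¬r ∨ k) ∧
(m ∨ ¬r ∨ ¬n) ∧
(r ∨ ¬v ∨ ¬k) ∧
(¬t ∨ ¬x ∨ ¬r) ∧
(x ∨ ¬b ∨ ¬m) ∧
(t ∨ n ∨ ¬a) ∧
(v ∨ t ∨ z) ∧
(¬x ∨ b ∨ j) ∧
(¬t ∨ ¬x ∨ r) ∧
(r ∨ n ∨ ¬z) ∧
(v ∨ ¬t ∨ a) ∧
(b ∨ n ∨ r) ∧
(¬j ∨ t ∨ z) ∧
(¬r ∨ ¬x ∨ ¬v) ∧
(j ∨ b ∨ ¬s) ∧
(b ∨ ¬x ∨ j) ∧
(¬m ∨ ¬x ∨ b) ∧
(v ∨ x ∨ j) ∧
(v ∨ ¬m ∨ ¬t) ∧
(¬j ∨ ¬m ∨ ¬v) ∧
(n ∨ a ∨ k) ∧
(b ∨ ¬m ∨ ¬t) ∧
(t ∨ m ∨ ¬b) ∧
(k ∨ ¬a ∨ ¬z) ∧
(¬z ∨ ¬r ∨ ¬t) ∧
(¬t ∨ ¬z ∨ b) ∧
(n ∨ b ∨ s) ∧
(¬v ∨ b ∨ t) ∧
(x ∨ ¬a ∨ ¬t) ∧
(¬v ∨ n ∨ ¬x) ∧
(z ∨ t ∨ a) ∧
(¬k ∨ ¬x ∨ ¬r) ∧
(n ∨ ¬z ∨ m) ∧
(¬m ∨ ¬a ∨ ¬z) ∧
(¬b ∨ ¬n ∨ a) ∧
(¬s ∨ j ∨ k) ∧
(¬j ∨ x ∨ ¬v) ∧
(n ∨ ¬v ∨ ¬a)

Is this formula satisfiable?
Yes

Yes, the formula is satisfiable.

One satisfying assignment is: z=False, v=True, n=False, b=True, s=False, m=False, r=True, t=True, j=False, x=False, k=True, a=False

Verification: With this assignment, all 48 clauses evaluate to true.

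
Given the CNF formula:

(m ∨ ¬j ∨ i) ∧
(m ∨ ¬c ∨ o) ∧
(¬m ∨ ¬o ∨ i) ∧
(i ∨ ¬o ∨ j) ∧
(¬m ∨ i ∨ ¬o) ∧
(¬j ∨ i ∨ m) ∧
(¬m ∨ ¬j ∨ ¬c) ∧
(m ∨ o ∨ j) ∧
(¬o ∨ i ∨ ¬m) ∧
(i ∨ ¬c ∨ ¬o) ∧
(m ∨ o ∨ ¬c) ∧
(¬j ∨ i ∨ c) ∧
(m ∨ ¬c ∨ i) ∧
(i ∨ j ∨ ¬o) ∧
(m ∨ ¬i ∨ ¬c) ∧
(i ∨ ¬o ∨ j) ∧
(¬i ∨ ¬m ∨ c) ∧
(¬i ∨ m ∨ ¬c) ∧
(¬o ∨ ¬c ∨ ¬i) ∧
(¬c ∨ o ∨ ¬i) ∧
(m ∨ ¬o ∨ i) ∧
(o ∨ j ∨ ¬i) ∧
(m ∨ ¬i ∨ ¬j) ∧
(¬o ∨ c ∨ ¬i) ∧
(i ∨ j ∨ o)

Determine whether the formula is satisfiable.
No

No, the formula is not satisfiable.

No assignment of truth values to the variables can make all 25 clauses true simultaneously.

The formula is UNSAT (unsatisfiable).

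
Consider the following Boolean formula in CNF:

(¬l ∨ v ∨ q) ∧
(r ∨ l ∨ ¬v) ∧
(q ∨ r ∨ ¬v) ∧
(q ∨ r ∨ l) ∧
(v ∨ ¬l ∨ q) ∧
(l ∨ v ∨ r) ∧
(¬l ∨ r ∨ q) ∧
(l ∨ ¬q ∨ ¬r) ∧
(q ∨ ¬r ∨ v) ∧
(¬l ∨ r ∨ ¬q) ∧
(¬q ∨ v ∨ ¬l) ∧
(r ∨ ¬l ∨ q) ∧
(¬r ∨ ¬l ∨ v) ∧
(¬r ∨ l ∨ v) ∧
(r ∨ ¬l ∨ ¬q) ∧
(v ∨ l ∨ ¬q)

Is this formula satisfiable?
Yes

Yes, the formula is satisfiable.

One satisfying assignment is: l=True, q=True, v=True, r=True

Verification: With this assignment, all 16 clauses evaluate to true.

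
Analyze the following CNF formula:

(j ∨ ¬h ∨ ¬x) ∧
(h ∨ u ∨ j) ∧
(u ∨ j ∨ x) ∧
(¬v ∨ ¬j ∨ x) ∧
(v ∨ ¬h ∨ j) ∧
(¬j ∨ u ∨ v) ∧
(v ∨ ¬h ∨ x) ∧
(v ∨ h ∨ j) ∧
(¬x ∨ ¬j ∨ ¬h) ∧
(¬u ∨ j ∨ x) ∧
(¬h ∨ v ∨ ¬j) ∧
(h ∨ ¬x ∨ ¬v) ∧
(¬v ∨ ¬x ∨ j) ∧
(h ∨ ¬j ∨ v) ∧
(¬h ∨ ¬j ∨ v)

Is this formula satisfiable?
No

No, the formula is not satisfiable.

No assignment of truth values to the variables can make all 15 clauses true simultaneously.

The formula is UNSAT (unsatisfiable).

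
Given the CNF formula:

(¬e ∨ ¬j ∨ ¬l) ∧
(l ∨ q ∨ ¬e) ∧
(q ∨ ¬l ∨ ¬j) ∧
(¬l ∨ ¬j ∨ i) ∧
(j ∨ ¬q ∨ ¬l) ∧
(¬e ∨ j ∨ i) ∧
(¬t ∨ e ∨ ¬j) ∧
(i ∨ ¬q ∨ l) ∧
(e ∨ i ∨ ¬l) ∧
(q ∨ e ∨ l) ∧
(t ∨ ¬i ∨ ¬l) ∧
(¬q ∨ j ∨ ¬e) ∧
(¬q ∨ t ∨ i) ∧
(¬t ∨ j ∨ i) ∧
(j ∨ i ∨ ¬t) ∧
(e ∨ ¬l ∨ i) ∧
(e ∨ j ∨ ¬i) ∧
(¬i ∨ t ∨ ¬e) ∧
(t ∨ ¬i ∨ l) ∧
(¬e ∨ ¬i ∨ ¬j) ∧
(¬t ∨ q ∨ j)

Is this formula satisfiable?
No

No, the formula is not satisfiable.

No assignment of truth values to the variables can make all 21 clauses true simultaneously.

The formula is UNSAT (unsatisfiable).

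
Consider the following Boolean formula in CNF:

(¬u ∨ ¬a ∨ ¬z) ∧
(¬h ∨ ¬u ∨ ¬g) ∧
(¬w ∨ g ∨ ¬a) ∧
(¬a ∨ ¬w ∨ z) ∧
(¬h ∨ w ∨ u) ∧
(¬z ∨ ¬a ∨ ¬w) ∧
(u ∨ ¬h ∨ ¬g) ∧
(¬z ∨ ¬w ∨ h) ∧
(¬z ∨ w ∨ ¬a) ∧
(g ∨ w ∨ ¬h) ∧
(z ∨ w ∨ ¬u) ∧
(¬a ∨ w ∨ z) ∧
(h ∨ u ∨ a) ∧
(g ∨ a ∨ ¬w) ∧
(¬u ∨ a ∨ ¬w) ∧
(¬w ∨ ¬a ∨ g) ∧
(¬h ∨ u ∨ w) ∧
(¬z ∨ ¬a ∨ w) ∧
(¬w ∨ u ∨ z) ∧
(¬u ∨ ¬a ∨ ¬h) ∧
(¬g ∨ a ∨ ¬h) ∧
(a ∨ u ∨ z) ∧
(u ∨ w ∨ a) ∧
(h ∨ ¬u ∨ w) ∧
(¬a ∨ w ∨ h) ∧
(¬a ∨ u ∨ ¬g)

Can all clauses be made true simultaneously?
No

No, the formula is not satisfiable.

No assignment of truth values to the variables can make all 26 clauses true simultaneously.

The formula is UNSAT (unsatisfiable).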